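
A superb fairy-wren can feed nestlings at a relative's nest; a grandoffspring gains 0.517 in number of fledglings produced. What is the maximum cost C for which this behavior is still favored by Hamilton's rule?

r to a grandoffspring = 0.25 (two parent–offspring links: r = (1/2)^2 = 1/4).
Hamilton's rule: n·r·B > C, so the trait is favored while C < n·r·B = 1·0.25·0.517 = 0.12925.

0.12925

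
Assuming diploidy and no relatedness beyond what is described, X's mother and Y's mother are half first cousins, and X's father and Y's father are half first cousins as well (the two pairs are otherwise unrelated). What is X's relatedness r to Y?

0.03125

Relatedness sums over independent paths through distinct common ancestors.
X and Y are related in two ways: half second cousins through their mothers (r = 1/64) and half second cousins through their fathers (r = 1/64).
r = 1/64 + 1/64 = 0.03125.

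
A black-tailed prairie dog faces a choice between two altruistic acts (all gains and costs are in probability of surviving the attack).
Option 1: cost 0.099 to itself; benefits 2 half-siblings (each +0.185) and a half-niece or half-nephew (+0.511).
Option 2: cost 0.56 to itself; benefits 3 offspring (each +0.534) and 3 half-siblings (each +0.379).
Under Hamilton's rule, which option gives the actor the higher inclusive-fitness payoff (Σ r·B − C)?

Option 2

Option 1: r to a half-sibling = 0.25.
Option 1: r to a half-niece or half-nephew = 0.125.
Option 1: Σ r·B − C = (2·0.25·0.185 + 1·0.125·0.511) − 0.099 = 0.057375.
Option 2: r to an offspring = 0.5.
Option 2: r to a half-sibling = 0.25.
Option 2: Σ r·B − C = (3·0.5·0.534 + 3·0.25·0.379) − 0.56 = 0.52525.
Option 2 has the higher net inclusive-fitness payoff.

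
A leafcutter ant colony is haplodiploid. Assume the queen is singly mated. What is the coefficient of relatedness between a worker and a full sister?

0.75

Haplodiploid full sisters inherit their father's entire haploid genome identically (contributing 1/2) and on average half of their mother's contribution (1/2 · 1/2 = 1/4); r = 1/2 + 1/4 = 3/4.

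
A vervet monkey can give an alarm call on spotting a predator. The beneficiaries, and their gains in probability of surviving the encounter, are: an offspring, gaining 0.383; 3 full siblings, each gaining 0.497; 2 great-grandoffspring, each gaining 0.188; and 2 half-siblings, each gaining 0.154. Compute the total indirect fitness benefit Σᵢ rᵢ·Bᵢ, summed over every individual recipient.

r to an offspring = 1/2 (one parent–offspring link: r = (1/2)^1 = 1/2).
r to a full sibling = 1/2 (full sibs share both parents — two paths of length 2: r = 2·(1/2)^2 = 1/2).
r to a great-grandoffspring = 1/8 (three parent–offspring links: r = (1/2)^3 = 1/8).
r to a half-sibling = 1/4 (half-sibs share one parent — one path of length 2: r = (1/2)^2 = 1/4).
Summing one r·B term per recipient: 1·0.5·0.383 + 3·0.5·0.497 + 2·0.125·0.188 + 2·0.25·0.154 = 1.061.

1.061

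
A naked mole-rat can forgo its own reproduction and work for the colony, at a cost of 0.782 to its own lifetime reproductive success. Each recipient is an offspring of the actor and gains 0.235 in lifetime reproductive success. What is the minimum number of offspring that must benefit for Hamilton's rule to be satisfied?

7

r to an offspring = 0.5 (one parent–offspring link: r = (1/2)^1 = 1/2).
Hamilton's rule: n·r·B > C  ⇒  n > C/(r·B) = 0.782/(0.5·0.235) = 6.655.
The smallest integer exceeding 6.655 is 7.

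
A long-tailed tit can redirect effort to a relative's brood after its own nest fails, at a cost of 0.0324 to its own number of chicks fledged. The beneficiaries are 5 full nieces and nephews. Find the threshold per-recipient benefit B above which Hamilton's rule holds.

r to a full niece or nephew = 0.25 (full aunt/uncle↔niece/nephew: two paths of length 3 through the shared grandparent pair: r = 2·(1/2)^3 = 1/4).
Hamilton's rule with n recipients of equal r: n·r·B > C, so B > C/(n·r) = 0.0324/(5·0.25) = 0.0259.

0.0259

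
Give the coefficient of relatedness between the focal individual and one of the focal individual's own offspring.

0.5

Each parent–offspring link contributes a factor of 1/2, and independent paths through distinct common ancestors add.
One parent–offspring link: r = (1/2)^1 = 1/2.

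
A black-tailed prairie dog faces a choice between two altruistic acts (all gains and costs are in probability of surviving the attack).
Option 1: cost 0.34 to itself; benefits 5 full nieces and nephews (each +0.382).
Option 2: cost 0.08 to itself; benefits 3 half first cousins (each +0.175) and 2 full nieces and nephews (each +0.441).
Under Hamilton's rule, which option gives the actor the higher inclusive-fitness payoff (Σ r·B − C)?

Option 1: r to a full niece or nephew = 0.25.
Option 1: Σ r·B − C = (5·0.25·0.382) − 0.34 = 0.1375.
Option 2: r to a half first cousin = 0.0625.
Option 2: r to a full niece or nephew = 0.25.
Option 2: Σ r·B − C = (3·0.0625·0.175 + 2·0.25·0.441) − 0.08 = 0.1733125.
Option 2 has the higher net inclusive-fitness payoff.

Option 2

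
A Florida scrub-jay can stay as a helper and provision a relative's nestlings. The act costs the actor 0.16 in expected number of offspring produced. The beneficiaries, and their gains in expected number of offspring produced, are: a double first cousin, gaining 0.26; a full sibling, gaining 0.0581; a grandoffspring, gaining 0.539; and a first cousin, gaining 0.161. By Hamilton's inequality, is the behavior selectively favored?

Yes

Hamilton's rule: the trait is favored when the sum of r·B over every recipient exceeds the actor's cost C.
r to a double first cousin = 0.25 (double first cousins share both grandparent pairs — four paths of length 4: r = 4·(1/2)^4 = 1/4).
r to a full sibling = 1/2 (full sibs share both parents — two paths of length 2: r = 2·(1/2)^2 = 1/2).
r to a grandoffspring = 1/4 (two parent–offspring links: r = (1/2)^2 = 1/4).
r to a first cousin = 0.125 (first cousins share one grandparent pair — two paths of length 4: r = 2·(1/2)^4 = 1/8).
Summing one r·B term per recipient: 1·0.25·0.26 + 1·0.5·0.0581 + 1·0.25·0.539 + 1·0.125·0.161 = 0.248925.
0.248925 > 0.16: the indirect benefit exceeds the cost.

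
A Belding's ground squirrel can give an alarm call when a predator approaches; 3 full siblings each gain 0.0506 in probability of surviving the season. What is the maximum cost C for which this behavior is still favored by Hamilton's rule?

0.0759

r to a full sibling = 0.5 (full sibs share both parents — two paths of length 2: r = 2·(1/2)^2 = 1/2).
Hamilton's rule: n·r·B > C, so the trait is favored while C < n·r·B = 3·0.5·0.0506 = 0.0759.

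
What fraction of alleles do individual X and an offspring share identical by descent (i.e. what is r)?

0.5

Each parent–offspring link contributes a factor of 1/2, and independent paths through distinct common ancestors add.
One parent–offspring link: r = (1/2)^1 = 1/2.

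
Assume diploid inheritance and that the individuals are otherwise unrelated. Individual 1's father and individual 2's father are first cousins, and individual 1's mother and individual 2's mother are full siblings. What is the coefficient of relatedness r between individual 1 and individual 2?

Independent pedigree routes through distinct common ancestors add.
Individual 1 and individual 2 are related in two ways: second cousins through their fathers (r = 1/32) and first cousins through their mothers (r = 1/8).
r = 1/32 + 1/8 = 0.15625.

0.15625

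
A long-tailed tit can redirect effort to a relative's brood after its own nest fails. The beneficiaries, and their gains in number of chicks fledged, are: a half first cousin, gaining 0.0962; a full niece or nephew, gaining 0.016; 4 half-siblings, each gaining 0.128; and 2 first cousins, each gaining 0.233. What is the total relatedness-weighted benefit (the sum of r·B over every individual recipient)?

0.1962625

r to a half first cousin = 1/16 (half first cousins share one grandparent — one path of length 4: r = (1/2)^4 = 1/16).
r to a full niece or nephew = 0.25 (full aunt/uncle↔niece/nephew: two paths of length 3 through the shared grandparent pair: r = 2·(1/2)^3 = 1/4).
r to a half-sibling = 1/4 (half-sibs share one parent — one path of length 2: r = (1/2)^2 = 1/4).
r to a first cousin = 0.125 (first cousins share one grandparent pair — two paths of length 4: r = 2·(1/2)^4 = 1/8).
Summing one r·B term per recipient: 1·0.0625·0.0962 + 1·0.25·0.016 + 4·0.25·0.128 + 2·0.125·0.233 = 0.1962625.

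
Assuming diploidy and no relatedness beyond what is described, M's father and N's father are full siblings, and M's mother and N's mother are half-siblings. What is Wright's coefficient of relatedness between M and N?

0.1875

Wright's path rule: contributions from independent ancestry routes add.
M and N are related in two ways: first cousins through their fathers (r = 1/8) and half first cousins through their mothers (r = 1/16).
r = 1/8 + 1/16 = 0.1875.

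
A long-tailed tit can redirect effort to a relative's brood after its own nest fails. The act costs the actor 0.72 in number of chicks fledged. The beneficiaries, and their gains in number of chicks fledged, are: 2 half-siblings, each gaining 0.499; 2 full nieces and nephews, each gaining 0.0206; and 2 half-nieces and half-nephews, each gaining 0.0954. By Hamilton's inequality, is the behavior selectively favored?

No

Hamilton's rule: the trait is favored when the sum of r·B over every recipient exceeds the actor's cost C.
r to a half-sibling = 0.25 (half-sibs share one parent — one path of length 2: r = (1/2)^2 = 1/4).
r to a full niece or nephew = 1/4 (full aunt/uncle↔niece/nephew: two paths of length 3 through the shared grandparent pair: r = 2·(1/2)^3 = 1/4).
r to a half-niece or half-nephew = 1/8 (half-aunt/uncle↔niece/nephew: one path of length 3: r = (1/2)^3 = 1/8).
Summing one r·B term per recipient: 2·0.25·0.499 + 2·0.25·0.0206 + 2·0.125·0.0954 = 0.28365.
0.28365 < 0.72: the indirect benefit is less than the cost.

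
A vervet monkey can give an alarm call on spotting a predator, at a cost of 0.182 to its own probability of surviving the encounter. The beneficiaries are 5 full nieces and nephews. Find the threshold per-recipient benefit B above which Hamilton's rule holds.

0.1456

r to a full niece or nephew = 1/4 (full aunt/uncle↔niece/nephew: two paths of length 3 through the shared grandparent pair: r = 2·(1/2)^3 = 1/4).
Hamilton's rule with n recipients of equal r: n·r·B > C, so B > C/(n·r) = 0.182/(5·0.25) = 0.1456.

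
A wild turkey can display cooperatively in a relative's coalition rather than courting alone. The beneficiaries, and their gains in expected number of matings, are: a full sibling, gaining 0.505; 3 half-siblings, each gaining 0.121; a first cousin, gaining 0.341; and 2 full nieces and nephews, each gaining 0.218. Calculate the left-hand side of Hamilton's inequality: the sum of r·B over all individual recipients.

0.494875

r to a full sibling = 0.5 (full sibs share both parents — two paths of length 2: r = 2·(1/2)^2 = 1/2).
r to a half-sibling = 0.25 (half-sibs share one parent — one path of length 2: r = (1/2)^2 = 1/4).
r to a first cousin = 1/8 (first cousins share one grandparent pair — two paths of length 4: r = 2·(1/2)^4 = 1/8).
r to a full niece or nephew = 0.25 (full aunt/uncle↔niece/nephew: two paths of length 3 through the shared grandparent pair: r = 2·(1/2)^3 = 1/4).
Summing one r·B term per recipient: 1·0.5·0.505 + 3·0.25·0.121 + 1·0.125·0.341 + 2·0.25·0.218 = 0.494875.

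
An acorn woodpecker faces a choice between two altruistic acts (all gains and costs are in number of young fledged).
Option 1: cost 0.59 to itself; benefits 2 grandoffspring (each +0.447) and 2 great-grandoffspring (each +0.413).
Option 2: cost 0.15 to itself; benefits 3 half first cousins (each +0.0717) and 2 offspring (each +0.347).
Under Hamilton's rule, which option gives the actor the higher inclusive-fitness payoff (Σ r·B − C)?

Option 2

Option 1: r to a grandoffspring = 0.25.
Option 1: r to a great-grandoffspring = 0.125.
Option 1: Σ r·B − C = (2·0.25·0.447 + 2·0.125·0.413) − 0.59 = -0.26325.
Option 2: r to a half first cousin = 0.0625.
Option 2: r to an offspring = 0.5.
Option 2: Σ r·B − C = (3·0.0625·0.0717 + 2·0.5·0.347) − 0.15 = 0.21044375.
Option 2 has the higher net inclusive-fitness payoff.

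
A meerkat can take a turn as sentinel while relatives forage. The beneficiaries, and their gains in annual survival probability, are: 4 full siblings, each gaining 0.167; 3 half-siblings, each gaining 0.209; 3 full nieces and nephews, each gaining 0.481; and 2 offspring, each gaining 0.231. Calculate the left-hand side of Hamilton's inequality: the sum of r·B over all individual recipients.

1.0825

r to a full sibling = 1/2 (full sibs share both parents — two paths of length 2: r = 2·(1/2)^2 = 1/2).
r to a half-sibling = 1/4 (half-sibs share one parent — one path of length 2: r = (1/2)^2 = 1/4).
r to a full niece or nephew = 1/4 (full aunt/uncle↔niece/nephew: two paths of length 3 through the shared grandparent pair: r = 2·(1/2)^3 = 1/4).
r to an offspring = 1/2 (one parent–offspring link: r = (1/2)^1 = 1/2).
Summing one r·B term per recipient: 4·0.5·0.167 + 3·0.25·0.209 + 3·0.25·0.481 + 2·0.5·0.231 = 1.0825.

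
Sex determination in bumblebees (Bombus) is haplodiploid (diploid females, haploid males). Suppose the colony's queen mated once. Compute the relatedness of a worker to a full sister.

0.75

Haplodiploid full sisters inherit their father's entire haploid genome identically (contributing 1/2) and on average half of their mother's contribution (1/2 · 1/2 = 1/4); r = 1/2 + 1/4 = 3/4.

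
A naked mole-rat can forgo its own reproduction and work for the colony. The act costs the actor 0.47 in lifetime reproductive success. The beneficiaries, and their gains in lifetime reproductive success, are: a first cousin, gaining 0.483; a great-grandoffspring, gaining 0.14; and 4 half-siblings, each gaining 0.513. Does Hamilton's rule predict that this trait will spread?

Yes

Hamilton's rule: the trait is favored when the sum of r·B over every recipient exceeds the actor's cost C.
r to a first cousin = 0.125 (first cousins share one grandparent pair — two paths of length 4: r = 2·(1/2)^4 = 1/8).
r to a great-grandoffspring = 1/8 (three parent–offspring links: r = (1/2)^3 = 1/8).
r to a half-sibling = 0.25 (half-sibs share one parent — one path of length 2: r = (1/2)^2 = 1/4).
Summing one r·B term per recipient: 1·0.125·0.483 + 1·0.125·0.14 + 4·0.25·0.513 = 0.590875.
0.590875 > 0.47: the indirect benefit exceeds the cost.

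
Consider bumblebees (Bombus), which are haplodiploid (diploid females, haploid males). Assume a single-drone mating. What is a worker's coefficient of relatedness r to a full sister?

0.75

Haplodiploid full sisters inherit their father's entire haploid genome identically (contributing 1/2) and on average half of their mother's contribution (1/2 · 1/2 = 1/4); r = 1/2 + 1/4 = 3/4.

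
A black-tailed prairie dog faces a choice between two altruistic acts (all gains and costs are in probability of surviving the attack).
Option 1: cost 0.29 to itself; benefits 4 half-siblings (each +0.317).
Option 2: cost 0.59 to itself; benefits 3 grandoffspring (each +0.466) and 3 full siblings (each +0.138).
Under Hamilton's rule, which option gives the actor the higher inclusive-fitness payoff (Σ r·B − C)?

Option 1

Option 1: r to a half-sibling = 0.25.
Option 1: Σ r·B − C = (4·0.25·0.317) − 0.29 = 0.027.
Option 2: r to a grandoffspring = 0.25.
Option 2: r to a full sibling = 0.5.
Option 2: Σ r·B − C = (3·0.25·0.466 + 3·0.5·0.138) − 0.59 = -0.0335.
Option 1 has the higher net inclusive-fitness payoff.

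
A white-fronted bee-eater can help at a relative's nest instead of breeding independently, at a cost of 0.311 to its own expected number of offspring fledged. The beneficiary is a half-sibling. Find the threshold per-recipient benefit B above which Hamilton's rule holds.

1.244

r to a half-sibling = 0.25 (half-sibs share one parent — one path of length 2: r = (1/2)^2 = 1/4).
Hamilton's rule with n recipients of equal r: n·r·B > C, so B > C/(n·r) = 0.311/(1·0.25) = 1.244.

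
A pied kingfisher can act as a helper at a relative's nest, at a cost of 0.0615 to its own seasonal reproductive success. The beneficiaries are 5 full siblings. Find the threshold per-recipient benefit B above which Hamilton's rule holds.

r to a full sibling = 0.5 (full sibs share both parents — two paths of length 2: r = 2·(1/2)^2 = 1/2).
Hamilton's rule with n recipients of equal r: n·r·B > C, so B > C/(n·r) = 0.0615/(5·0.5) = 0.0246.

0.0246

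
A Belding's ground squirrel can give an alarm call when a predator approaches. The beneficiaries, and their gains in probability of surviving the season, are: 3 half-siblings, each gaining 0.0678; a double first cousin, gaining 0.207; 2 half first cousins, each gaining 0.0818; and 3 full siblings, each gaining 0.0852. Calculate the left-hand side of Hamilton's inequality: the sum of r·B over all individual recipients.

r to a half-sibling = 1/4 (half-sibs share one parent — one path of length 2: r = (1/2)^2 = 1/4).
r to a double first cousin = 0.25 (double first cousins share both grandparent pairs — four paths of length 4: r = 4·(1/2)^4 = 1/4).
r to a half first cousin = 0.0625 (half first cousins share one grandparent — one path of length 4: r = (1/2)^4 = 1/16).
r to a full sibling = 1/2 (full sibs share both parents — two paths of length 2: r = 2·(1/2)^2 = 1/2).
Summing one r·B term per recipient: 3·0.25·0.0678 + 1·0.25·0.207 + 2·0.0625·0.0818 + 3·0.5·0.0852 = 0.240625.

0.240625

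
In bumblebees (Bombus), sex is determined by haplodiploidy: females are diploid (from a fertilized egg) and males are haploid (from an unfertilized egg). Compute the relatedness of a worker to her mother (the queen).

One meiotic link between diploid queen and diploid daughter: r = 1/2.

0.5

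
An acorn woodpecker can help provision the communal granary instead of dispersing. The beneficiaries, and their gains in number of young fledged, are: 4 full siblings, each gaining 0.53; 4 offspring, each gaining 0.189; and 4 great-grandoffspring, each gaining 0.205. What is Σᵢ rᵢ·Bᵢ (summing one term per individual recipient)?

1.5405

r to a full sibling = 0.5 (full sibs share both parents — two paths of length 2: r = 2·(1/2)^2 = 1/2).
r to an offspring = 1/2 (one parent–offspring link: r = (1/2)^1 = 1/2).
r to a great-grandoffspring = 0.125 (three parent–offspring links: r = (1/2)^3 = 1/8).
Summing one r·B term per recipient: 4·0.5·0.53 + 4·0.5·0.189 + 4·0.125·0.205 = 1.5405.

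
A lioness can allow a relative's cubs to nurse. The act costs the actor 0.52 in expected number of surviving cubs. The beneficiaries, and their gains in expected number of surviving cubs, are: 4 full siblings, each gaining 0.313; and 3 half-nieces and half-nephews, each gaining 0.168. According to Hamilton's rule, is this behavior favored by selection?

Hamilton's rule: the trait is favored when the sum of r·B over every recipient exceeds the actor's cost C.
r to a full sibling = 1/2 (full sibs share both parents — two paths of length 2: r = 2·(1/2)^2 = 1/2).
r to a half-niece or half-nephew = 0.125 (half-aunt/uncle↔niece/nephew: one path of length 3: r = (1/2)^3 = 1/8).
Summing one r·B term per recipient: 4·0.5·0.313 + 3·0.125·0.168 = 0.689.
0.689 > 0.52: the indirect benefit exceeds the cost.

Yes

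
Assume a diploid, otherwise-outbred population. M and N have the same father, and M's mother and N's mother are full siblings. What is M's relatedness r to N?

0.375

With two independent routes of shared ancestry, r is the sum of the two contributions.
M and N are related in two ways: half-sibs through their shared father (r = 1/4) and first cousins through their mothers (r = 1/8).
r = 1/4 + 1/8 = 0.375.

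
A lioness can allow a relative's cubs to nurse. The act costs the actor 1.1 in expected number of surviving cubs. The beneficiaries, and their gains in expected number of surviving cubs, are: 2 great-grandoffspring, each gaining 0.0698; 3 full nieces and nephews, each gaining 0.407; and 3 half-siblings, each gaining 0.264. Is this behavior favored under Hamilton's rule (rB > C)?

No

Hamilton's rule: the trait is favored when the sum of r·B over every recipient exceeds the actor's cost C.
r to a great-grandoffspring = 1/8 (three parent–offspring links: r = (1/2)^3 = 1/8).
r to a full niece or nephew = 0.25 (full aunt/uncle↔niece/nephew: two paths of length 3 through the shared grandparent pair: r = 2·(1/2)^3 = 1/4).
r to a half-sibling = 1/4 (half-sibs share one parent — one path of length 2: r = (1/2)^2 = 1/4).
Summing one r·B term per recipient: 2·0.125·0.0698 + 3·0.25·0.407 + 3·0.25·0.264 = 0.5207.
0.5207 < 1.1: the indirect benefit is less than the cost.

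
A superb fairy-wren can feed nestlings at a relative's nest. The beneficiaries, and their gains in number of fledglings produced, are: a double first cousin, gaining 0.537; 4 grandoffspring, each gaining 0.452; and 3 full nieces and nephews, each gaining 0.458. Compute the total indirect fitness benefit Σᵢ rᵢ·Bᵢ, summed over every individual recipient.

r to a double first cousin = 0.25 (double first cousins share both grandparent pairs — four paths of length 4: r = 4·(1/2)^4 = 1/4).
r to a grandoffspring = 1/4 (two parent–offspring links: r = (1/2)^2 = 1/4).
r to a full niece or nephew = 0.25 (full aunt/uncle↔niece/nephew: two paths of length 3 through the shared grandparent pair: r = 2·(1/2)^3 = 1/4).
Summing one r·B term per recipient: 1·0.25·0.537 + 4·0.25·0.452 + 3·0.25·0.458 = 0.92975.

0.92975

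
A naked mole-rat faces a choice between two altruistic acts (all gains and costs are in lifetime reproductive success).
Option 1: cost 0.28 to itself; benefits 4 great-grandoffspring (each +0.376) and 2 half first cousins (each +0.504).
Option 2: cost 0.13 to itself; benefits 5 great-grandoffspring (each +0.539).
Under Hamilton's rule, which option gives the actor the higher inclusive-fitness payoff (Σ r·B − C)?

Option 2

Option 1: r to a great-grandoffspring = 0.125.
Option 1: r to a half first cousin = 0.0625.
Option 1: Σ r·B − C = (4·0.125·0.376 + 2·0.0625·0.504) − 0.28 = -0.029.
Option 2: r to a great-grandoffspring = 0.125.
Option 2: Σ r·B − C = (5·0.125·0.539) − 0.13 = 0.206875.
Option 2 has the higher net inclusive-fitness payoff.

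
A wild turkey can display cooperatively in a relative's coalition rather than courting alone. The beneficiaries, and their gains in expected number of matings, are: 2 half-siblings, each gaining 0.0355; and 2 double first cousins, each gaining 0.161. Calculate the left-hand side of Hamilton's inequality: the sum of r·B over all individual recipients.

r to a half-sibling = 0.25 (half-sibs share one parent — one path of length 2: r = (1/2)^2 = 1/4).
r to a double first cousin = 1/4 (double first cousins share both grandparent pairs — four paths of length 4: r = 4·(1/2)^4 = 1/4).
Summing one r·B term per recipient: 2·0.25·0.0355 + 2·0.25·0.161 = 0.09825.

0.09825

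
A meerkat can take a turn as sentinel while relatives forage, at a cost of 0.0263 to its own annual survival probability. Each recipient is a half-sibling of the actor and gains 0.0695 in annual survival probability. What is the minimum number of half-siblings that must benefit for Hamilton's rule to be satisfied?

r to a half-sibling = 0.25 (half-sibs share one parent — one path of length 2: r = (1/2)^2 = 1/4).
Hamilton's rule: n·r·B > C  ⇒  n > C/(r·B) = 0.0263/(0.25·0.0695) = 1.514.
The smallest integer exceeding 1.514 is 2.

2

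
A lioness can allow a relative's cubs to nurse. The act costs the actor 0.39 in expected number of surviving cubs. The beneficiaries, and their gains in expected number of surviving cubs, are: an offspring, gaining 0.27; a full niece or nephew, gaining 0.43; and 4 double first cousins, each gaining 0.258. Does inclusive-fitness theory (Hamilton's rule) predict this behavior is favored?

Hamilton's rule: the trait is favored when the sum of r·B over every recipient exceeds the actor's cost C.
r to an offspring = 1/2 (one parent–offspring link: r = (1/2)^1 = 1/2).
r to a full niece or nephew = 1/4 (full aunt/uncle↔niece/nephew: two paths of length 3 through the shared grandparent pair: r = 2·(1/2)^3 = 1/4).
r to a double first cousin = 0.25 (double first cousins share both grandparent pairs — four paths of length 4: r = 4·(1/2)^4 = 1/4).
Summing one r·B term per recipient: 1·0.5·0.27 + 1·0.25·0.43 + 4·0.25·0.258 = 0.5005.
0.5005 > 0.39: the indirect benefit exceeds the cost.

Yes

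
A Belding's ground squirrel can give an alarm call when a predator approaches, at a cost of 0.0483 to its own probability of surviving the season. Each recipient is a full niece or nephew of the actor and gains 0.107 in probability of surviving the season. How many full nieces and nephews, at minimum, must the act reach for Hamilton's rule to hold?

2

r to a full niece or nephew = 0.25 (full aunt/uncle↔niece/nephew: two paths of length 3 through the shared grandparent pair: r = 2·(1/2)^3 = 1/4).
Hamilton's rule: n·r·B > C  ⇒  n > C/(r·B) = 0.0483/(0.25·0.107) = 1.806.
The smallest integer exceeding 1.806 is 2.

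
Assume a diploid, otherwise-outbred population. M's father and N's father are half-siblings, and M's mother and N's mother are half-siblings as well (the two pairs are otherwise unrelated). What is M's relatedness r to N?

With two independent routes of shared ancestry, r is the sum of the two contributions.
M and N are related in two ways: half first cousins through their fathers (r = 1/16) and half first cousins through their mothers (r = 1/16).
r = 1/16 + 1/16 = 1/8 = 0.125.

0.125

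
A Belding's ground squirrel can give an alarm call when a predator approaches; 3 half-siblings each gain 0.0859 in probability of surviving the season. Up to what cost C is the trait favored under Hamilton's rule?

r to a half-sibling = 0.25 (half-sibs share one parent — one path of length 2: r = (1/2)^2 = 1/4).
Hamilton's rule: n·r·B > C, so the trait is favored while C < n·r·B = 3·0.25·0.0859 = 0.064425.

0.064425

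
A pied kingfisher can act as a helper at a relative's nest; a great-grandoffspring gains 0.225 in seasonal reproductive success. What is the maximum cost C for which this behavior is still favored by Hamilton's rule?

0.028125

r to a great-grandoffspring = 0.125 (three parent–offspring links: r = (1/2)^3 = 1/8).
Hamilton's rule: n·r·B > C, so the trait is favored while C < n·r·B = 1·0.125·0.225 = 0.028125.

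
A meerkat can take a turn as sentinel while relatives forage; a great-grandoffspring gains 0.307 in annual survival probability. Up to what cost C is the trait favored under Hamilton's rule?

r to a great-grandoffspring = 0.125 (three parent–offspring links: r = (1/2)^3 = 1/8).
Hamilton's rule: n·r·B > C, so the trait is favored while C < n·r·B = 1·0.125·0.307 = 0.038375.

0.038375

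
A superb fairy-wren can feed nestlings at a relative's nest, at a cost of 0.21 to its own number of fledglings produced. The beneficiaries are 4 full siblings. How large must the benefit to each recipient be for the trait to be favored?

r to a full sibling = 0.5 (full sibs share both parents — two paths of length 2: r = 2·(1/2)^2 = 1/2).
Hamilton's rule with n recipients of equal r: n·r·B > C, so B > C/(n·r) = 0.21/(4·0.5) = 0.105.

0.105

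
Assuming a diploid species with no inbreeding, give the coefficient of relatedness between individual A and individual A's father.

Each parent–offspring link contributes a factor of 1/2, and independent paths through distinct common ancestors add.
One parent–offspring link: r = (1/2)^1 = 1/2.

0.5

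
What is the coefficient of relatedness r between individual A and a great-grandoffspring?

0.125

Three parent–offspring links: r = (1/2)^3 = 1/8.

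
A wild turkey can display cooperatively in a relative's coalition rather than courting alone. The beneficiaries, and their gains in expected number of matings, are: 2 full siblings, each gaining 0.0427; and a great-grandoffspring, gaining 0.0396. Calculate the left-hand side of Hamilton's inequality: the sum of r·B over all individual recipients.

0.04765

r to a full sibling = 0.5 (full sibs share both parents — two paths of length 2: r = 2·(1/2)^2 = 1/2).
r to a great-grandoffspring = 1/8 (three parent–offspring links: r = (1/2)^3 = 1/8).
Summing one r·B term per recipient: 2·0.5·0.0427 + 1·0.125·0.0396 = 0.04765.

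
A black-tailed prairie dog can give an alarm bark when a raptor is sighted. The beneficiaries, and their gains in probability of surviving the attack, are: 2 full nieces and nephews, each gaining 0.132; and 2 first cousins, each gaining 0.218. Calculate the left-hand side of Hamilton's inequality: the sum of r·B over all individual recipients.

0.1205

r to a full niece or nephew = 0.25 (full aunt/uncle↔niece/nephew: two paths of length 3 through the shared grandparent pair: r = 2·(1/2)^3 = 1/4).
r to a first cousin = 1/8 (first cousins share one grandparent pair — two paths of length 4: r = 2·(1/2)^4 = 1/8).
Summing one r·B term per recipient: 2·0.25·0.132 + 2·0.125·0.218 = 0.1205.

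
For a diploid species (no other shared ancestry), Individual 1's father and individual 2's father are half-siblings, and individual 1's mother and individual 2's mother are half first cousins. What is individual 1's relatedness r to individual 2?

With two independent routes of shared ancestry, r is the sum of the two contributions.
Individual 1 and individual 2 are related in two ways: half first cousins through their fathers (r = 1/16) and half second cousins through their mothers (r = 1/64).
r = 1/16 + 1/64 = 5/64 = 0.078125.

0.078125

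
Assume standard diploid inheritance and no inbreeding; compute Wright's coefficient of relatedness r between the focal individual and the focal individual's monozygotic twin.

Each parent–offspring link contributes a factor of 1/2, and independent paths through distinct common ancestors add.
Monozygotic twins share every allele identical by descent: r = 1.

1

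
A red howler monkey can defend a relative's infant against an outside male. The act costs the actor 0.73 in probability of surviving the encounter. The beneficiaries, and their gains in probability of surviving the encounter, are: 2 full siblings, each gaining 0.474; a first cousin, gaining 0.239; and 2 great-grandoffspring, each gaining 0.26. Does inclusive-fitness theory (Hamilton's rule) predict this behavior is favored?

No

Hamilton's rule: the trait is favored when the sum of r·B over every recipient exceeds the actor's cost C.
r to a full sibling = 0.5 (full sibs share both parents — two paths of length 2: r = 2·(1/2)^2 = 1/2).
r to a first cousin = 0.125 (first cousins share one grandparent pair — two paths of length 4: r = 2·(1/2)^4 = 1/8).
r to a great-grandoffspring = 1/8 (three parent–offspring links: r = (1/2)^3 = 1/8).
Summing one r·B term per recipient: 2·0.5·0.474 + 1·0.125·0.239 + 2·0.125·0.26 = 0.568875.
0.568875 < 0.73: the indirect benefit is less than the cost.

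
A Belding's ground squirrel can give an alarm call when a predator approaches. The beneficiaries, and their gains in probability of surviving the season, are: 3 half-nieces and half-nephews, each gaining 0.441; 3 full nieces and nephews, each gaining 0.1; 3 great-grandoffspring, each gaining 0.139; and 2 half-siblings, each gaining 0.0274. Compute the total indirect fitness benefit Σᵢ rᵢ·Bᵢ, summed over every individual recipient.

0.3062

r to a half-niece or half-nephew = 0.125 (half-aunt/uncle↔niece/nephew: one path of length 3: r = (1/2)^3 = 1/8).
r to a full niece or nephew = 1/4 (full aunt/uncle↔niece/nephew: two paths of length 3 through the shared grandparent pair: r = 2·(1/2)^3 = 1/4).
r to a great-grandoffspring = 1/8 (three parent–offspring links: r = (1/2)^3 = 1/8).
r to a half-sibling = 1/4 (half-sibs share one parent — one path of length 2: r = (1/2)^2 = 1/4).
Summing one r·B term per recipient: 3·0.125·0.441 + 3·0.25·0.1 + 3·0.125·0.139 + 2·0.25·0.0274 = 0.3062.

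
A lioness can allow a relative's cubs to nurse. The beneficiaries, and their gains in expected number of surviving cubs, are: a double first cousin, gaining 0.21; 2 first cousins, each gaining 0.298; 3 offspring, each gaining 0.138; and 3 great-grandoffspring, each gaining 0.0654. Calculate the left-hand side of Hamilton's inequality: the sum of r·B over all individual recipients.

0.358525

r to a double first cousin = 0.25 (double first cousins share both grandparent pairs — four paths of length 4: r = 4·(1/2)^4 = 1/4).
r to a first cousin = 0.125 (first cousins share one grandparent pair — two paths of length 4: r = 2·(1/2)^4 = 1/8).
r to an offspring = 0.5 (one parent–offspring link: r = (1/2)^1 = 1/2).
r to a great-grandoffspring = 0.125 (three parent–offspring links: r = (1/2)^3 = 1/8).
Summing one r·B term per recipient: 1·0.25·0.21 + 2·0.125·0.298 + 3·0.5·0.138 + 3·0.125·0.0654 = 0.358525.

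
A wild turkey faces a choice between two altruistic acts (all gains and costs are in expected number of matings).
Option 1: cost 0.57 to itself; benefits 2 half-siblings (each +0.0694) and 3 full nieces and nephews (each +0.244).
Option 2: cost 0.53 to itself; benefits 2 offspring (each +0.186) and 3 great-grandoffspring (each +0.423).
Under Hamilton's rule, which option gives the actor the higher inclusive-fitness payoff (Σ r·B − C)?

Option 2

Option 1: r to a half-sibling = 0.25.
Option 1: r to a full niece or nephew = 0.25.
Option 1: Σ r·B − C = (2·0.25·0.0694 + 3·0.25·0.244) − 0.57 = -0.3523.
Option 2: r to an offspring = 0.5.
Option 2: r to a great-grandoffspring = 0.125.
Option 2: Σ r·B − C = (2·0.5·0.186 + 3·0.125·0.423) − 0.53 = -0.185375.
Option 2 has the higher net inclusive-fitness payoff.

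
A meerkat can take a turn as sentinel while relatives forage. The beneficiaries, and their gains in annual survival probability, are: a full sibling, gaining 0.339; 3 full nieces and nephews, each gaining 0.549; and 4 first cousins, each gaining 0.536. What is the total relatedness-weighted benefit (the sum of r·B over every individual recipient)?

0.84925

r to a full sibling = 0.5 (full sibs share both parents — two paths of length 2: r = 2·(1/2)^2 = 1/2).
r to a full niece or nephew = 0.25 (full aunt/uncle↔niece/nephew: two paths of length 3 through the shared grandparent pair: r = 2·(1/2)^3 = 1/4).
r to a first cousin = 1/8 (first cousins share one grandparent pair — two paths of length 4: r = 2·(1/2)^4 = 1/8).
Summing one r·B term per recipient: 1·0.5·0.339 + 3·0.25·0.549 + 4·0.125·0.536 = 0.84925.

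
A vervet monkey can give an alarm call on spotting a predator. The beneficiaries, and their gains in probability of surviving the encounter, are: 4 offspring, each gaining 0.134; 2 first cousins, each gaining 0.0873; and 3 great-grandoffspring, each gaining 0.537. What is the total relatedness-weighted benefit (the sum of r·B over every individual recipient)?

0.4912

r to an offspring = 0.5 (one parent–offspring link: r = (1/2)^1 = 1/2).
r to a first cousin = 0.125 (first cousins share one grandparent pair — two paths of length 4: r = 2·(1/2)^4 = 1/8).
r to a great-grandoffspring = 0.125 (three parent–offspring links: r = (1/2)^3 = 1/8).
Summing one r·B term per recipient: 4·0.5·0.134 + 2·0.125·0.0873 + 3·0.125·0.537 = 0.4912.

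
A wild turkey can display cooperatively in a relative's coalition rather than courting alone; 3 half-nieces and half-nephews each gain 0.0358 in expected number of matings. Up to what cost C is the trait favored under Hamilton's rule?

r to a half-niece or half-nephew = 0.125 (half-aunt/uncle↔niece/nephew: one path of length 3: r = (1/2)^3 = 1/8).
Hamilton's rule: n·r·B > C, so the trait is favored while C < n·r·B = 3·0.125·0.0358 = 0.013425.

0.013425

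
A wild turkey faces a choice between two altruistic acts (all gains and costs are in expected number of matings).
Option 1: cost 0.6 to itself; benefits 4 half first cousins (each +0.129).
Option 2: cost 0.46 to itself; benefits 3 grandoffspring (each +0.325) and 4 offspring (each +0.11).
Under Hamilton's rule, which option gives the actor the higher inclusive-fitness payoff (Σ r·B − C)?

Option 1: r to a half first cousin = 0.0625.
Option 1: Σ r·B − C = (4·0.0625·0.129) − 0.6 = -0.56775.
Option 2: r to a grandoffspring = 0.25.
Option 2: r to an offspring = 0.5.
Option 2: Σ r·B − C = (3·0.25·0.325 + 4·0.5·0.11) − 0.46 = 0.00375.
Option 2 has the higher net inclusive-fitness payoff.

Option 2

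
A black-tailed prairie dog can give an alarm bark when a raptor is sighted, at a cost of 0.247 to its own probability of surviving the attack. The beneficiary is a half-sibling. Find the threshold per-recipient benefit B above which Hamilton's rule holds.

0.988

r to a half-sibling = 1/4 (half-sibs share one parent — one path of length 2: r = (1/2)^2 = 1/4).
Hamilton's rule with n recipients of equal r: n·r·B > C, so B > C/(n·r) = 0.247/(1·0.25) = 0.988.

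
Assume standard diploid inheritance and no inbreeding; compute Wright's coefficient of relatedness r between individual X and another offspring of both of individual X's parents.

Each parent–offspring link contributes a factor of 1/2, and independent paths through distinct common ancestors add.
Full sibs share both parents — two paths of length 2: r = 2·(1/2)^2 = 1/2.

0.5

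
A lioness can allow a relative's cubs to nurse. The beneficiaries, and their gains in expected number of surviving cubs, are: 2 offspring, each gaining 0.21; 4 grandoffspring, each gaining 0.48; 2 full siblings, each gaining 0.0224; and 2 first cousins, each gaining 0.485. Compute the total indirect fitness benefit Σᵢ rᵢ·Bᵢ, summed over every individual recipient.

0.83365

r to an offspring = 0.5 (one parent–offspring link: r = (1/2)^1 = 1/2).
r to a grandoffspring = 0.25 (two parent–offspring links: r = (1/2)^2 = 1/4).
r to a full sibling = 0.5 (full sibs share both parents — two paths of length 2: r = 2·(1/2)^2 = 1/2).
r to a first cousin = 0.125 (first cousins share one grandparent pair — two paths of length 4: r = 2·(1/2)^4 = 1/8).
Summing one r·B term per recipient: 2·0.5·0.21 + 4·0.25·0.48 + 2·0.5·0.0224 + 2·0.125·0.485 = 0.83365.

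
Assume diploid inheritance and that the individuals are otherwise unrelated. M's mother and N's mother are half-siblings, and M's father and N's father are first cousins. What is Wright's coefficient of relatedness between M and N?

0.09375

With two independent routes of shared ancestry, r is the sum of the two contributions.
M and N are related in two ways: half first cousins through their mothers (r = 1/16) and second cousins through their fathers (r = 1/32).
r = 1/16 + 1/32 = 3/32 = 0.09375.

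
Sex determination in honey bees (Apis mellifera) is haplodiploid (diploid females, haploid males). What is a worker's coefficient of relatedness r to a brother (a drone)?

Her haploid brother carries none of their father's genes and a random half of their mother's genome; that half matches the maternal half of her own genome with probability 1/2: r = 1/2 · 1/2 = 1/4.

0.25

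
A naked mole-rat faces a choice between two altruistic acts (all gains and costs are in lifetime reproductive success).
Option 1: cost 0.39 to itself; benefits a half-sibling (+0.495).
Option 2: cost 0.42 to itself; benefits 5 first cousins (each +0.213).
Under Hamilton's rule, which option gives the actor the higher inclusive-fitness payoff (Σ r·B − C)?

Option 1

Option 1: r to a half-sibling = 0.25.
Option 1: Σ r·B − C = (1·0.25·0.495) − 0.39 = -0.26625.
Option 2: r to a first cousin = 0.125.
Option 2: Σ r·B − C = (5·0.125·0.213) − 0.42 = -0.286875.
Option 1 has the higher net inclusive-fitness payoff.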